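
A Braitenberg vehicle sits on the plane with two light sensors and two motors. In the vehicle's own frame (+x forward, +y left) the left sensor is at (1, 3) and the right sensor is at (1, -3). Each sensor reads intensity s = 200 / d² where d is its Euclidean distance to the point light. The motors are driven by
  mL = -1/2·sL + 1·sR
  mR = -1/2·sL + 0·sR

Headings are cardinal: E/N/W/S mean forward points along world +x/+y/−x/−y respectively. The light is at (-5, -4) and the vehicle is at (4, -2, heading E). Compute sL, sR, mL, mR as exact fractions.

8/5 200/101 596/505 -4/5

left sensor world pos  = (5, 1); dL² = 125
right sensor world pos = (5, -5); dR² = 101
sL = 200/125 = 8/5
sR = 200/101 = 200/101
mL = -1/2·sL + 1·sR = 596/505
mR = -1/2·sL + 0·sR = -4/5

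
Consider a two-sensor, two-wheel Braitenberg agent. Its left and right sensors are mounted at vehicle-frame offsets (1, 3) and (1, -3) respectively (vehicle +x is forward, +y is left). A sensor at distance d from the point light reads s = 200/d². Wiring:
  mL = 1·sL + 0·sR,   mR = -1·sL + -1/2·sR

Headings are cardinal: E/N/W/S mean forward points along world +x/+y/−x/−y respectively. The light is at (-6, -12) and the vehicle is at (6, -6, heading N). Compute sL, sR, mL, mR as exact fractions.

20/13 100/137 20/13 -3390/1781

left sensor world pos  = (3, -5); dL² = 130
right sensor world pos = (9, -5); dR² = 274
sL = 200/130 = 20/13
sR = 200/274 = 100/137
mL = 1·sL + 0·sR = 20/13
mR = -1·sL + -1/2·sR = -3390/1781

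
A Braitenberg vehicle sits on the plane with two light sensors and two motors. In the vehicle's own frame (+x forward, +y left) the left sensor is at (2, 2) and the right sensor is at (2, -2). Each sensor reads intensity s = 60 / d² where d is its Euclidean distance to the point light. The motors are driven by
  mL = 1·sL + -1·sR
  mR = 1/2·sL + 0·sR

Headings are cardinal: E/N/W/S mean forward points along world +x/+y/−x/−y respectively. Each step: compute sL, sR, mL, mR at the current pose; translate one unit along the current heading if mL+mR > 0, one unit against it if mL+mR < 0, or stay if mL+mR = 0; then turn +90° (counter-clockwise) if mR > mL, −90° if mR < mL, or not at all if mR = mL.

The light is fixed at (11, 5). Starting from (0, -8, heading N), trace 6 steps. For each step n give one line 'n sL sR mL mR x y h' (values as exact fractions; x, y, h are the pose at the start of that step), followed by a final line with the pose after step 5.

0 6/29 30/101 -264/2929 3/29 0 -8 N
1 12/73 60/269 -1152/19637 6/73 0 -7 W
2 15/74 15/98 90/1813 15/148 -1 -7 S
3 60/221 12/65 96/1105 30/221 -1 -8 E
4 6/29 30/101 -264/2929 3/29 0 -8 N
5 12/73 60/269 -1152/19637 6/73 0 -7 W
final -1 -7 S

n=0: pose=(0,-8,N); sL=6/29, sR=30/101; mL=-264/2929, mR=3/29; mL+mR=39/2929 → advance +1; mR−mL=567/2929 → turn +1·90°
n=1: pose=(0,-7,W); sL=12/73, sR=60/269; mL=-1152/19637, mR=6/73; mL+mR=462/19637 → advance +1; mR−mL=2766/19637 → turn +1·90°
n=2: pose=(-1,-7,S); sL=15/74, sR=15/98; mL=90/1813, mR=15/148; mL+mR=1095/7252 → advance +1; mR−mL=375/7252 → turn +1·90°
n=3: pose=(-1,-8,E); sL=60/221, sR=12/65; mL=96/1105, mR=30/221; mL+mR=246/1105 → advance +1; mR−mL=54/1105 → turn +1·90°
n=4: pose=(0,-8,N); sL=6/29, sR=30/101; mL=-264/2929, mR=3/29; mL+mR=39/2929 → advance +1; mR−mL=567/2929 → turn +1·90°
n=5: pose=(0,-7,W); sL=12/73, sR=60/269; mL=-1152/19637, mR=6/73; mL+mR=462/19637 → advance +1; mR−mL=2766/19637 → turn +1·90°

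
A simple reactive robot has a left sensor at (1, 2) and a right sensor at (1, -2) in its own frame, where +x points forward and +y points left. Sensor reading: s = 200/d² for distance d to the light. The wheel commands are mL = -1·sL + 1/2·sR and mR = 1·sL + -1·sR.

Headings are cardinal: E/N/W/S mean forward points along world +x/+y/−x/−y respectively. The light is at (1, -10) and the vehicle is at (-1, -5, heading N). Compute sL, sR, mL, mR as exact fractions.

50/13 50/9 -125/117 -200/117

left sensor world pos  = (-3, -4); dL² = 52
right sensor world pos = (1, -4); dR² = 36
sL = 200/52 = 50/13
sR = 200/36 = 50/9
mL = -1·sL + 1/2·sR = -125/117
mR = 1·sL + -1·sR = -200/117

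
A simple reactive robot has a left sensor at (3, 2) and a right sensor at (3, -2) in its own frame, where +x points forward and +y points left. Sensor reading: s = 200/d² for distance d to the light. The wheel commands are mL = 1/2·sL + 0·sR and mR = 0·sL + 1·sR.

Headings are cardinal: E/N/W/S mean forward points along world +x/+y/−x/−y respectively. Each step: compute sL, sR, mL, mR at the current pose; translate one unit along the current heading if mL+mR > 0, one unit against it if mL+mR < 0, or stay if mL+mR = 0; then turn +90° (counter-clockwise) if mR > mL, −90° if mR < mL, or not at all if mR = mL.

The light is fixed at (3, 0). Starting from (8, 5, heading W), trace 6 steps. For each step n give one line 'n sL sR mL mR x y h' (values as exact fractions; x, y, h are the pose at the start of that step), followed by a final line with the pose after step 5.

0 200/13 200/53 100/13 200/53 8 5 W
1 50/17 2 25/17 2 7 5 N
2 200/17 40/13 100/17 40/13 7 6 W
3 100/41 100/53 50/41 100/53 6 6 N
4 8 200/81 4 200/81 6 7 W
5 2 50/29 1 50/29 5 7 N
final 5 8 W

n=0: pose=(8,5,W); sL=200/13, sR=200/53; mL=100/13, mR=200/53; mL+mR=7900/689 → advance +1; mR−mL=-2700/689 → turn -1·90°
n=1: pose=(7,5,N); sL=50/17, sR=2; mL=25/17, mR=2; mL+mR=59/17 → advance +1; mR−mL=9/17 → turn +1·90°
n=2: pose=(7,6,W); sL=200/17, sR=40/13; mL=100/17, mR=40/13; mL+mR=1980/221 → advance +1; mR−mL=-620/221 → turn -1·90°
n=3: pose=(6,6,N); sL=100/41, sR=100/53; mL=50/41, mR=100/53; mL+mR=6750/2173 → advance +1; mR−mL=1450/2173 → turn +1·90°
n=4: pose=(6,7,W); sL=8, sR=200/81; mL=4, mR=200/81; mL+mR=524/81 → advance +1; mR−mL=-124/81 → turn -1·90°
n=5: pose=(5,7,N); sL=2, sR=50/29; mL=1, mR=50/29; mL+mR=79/29 → advance +1; mR−mL=21/29 → turn +1·90°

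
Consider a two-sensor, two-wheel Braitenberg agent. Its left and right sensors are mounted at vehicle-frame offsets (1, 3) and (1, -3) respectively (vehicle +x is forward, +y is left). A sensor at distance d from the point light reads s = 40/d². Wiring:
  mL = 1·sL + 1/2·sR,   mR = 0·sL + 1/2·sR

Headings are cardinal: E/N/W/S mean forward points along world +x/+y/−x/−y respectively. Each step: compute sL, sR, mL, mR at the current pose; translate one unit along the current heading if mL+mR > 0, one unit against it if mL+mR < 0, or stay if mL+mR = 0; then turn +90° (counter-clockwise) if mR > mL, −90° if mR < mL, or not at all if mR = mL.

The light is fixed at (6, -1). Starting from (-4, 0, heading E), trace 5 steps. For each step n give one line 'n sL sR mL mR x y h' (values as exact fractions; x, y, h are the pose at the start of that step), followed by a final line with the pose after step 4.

0 40/97 8/17 1068/1649 4/17 -4 0 E
1 10/9 5/18 5/4 5/36 -3 0 S
2 40/109 40/109 60/109 20/109 -3 -1 W
3 4/17 4/5 54/85 2/5 -4 -1 N
4 40/97 8/17 1068/1649 4/17 -4 0 E
final -3 0 S

n=0: pose=(-4,0,E); sL=40/97, sR=8/17; mL=1068/1649, mR=4/17; mL+mR=1456/1649 → advance +1; mR−mL=-40/97 → turn -1·90°
n=1: pose=(-3,0,S); sL=10/9, sR=5/18; mL=5/4, mR=5/36; mL+mR=25/18 → advance +1; mR−mL=-10/9 → turn -1·90°
n=2: pose=(-3,-1,W); sL=40/109, sR=40/109; mL=60/109, mR=20/109; mL+mR=80/109 → advance +1; mR−mL=-40/109 → turn -1·90°
n=3: pose=(-4,-1,N); sL=4/17, sR=4/5; mL=54/85, mR=2/5; mL+mR=88/85 → advance +1; mR−mL=-4/17 → turn -1·90°
n=4: pose=(-4,0,E); sL=40/97, sR=8/17; mL=1068/1649, mR=4/17; mL+mR=1456/1649 → advance +1; mR−mL=-40/97 → turn -1·90°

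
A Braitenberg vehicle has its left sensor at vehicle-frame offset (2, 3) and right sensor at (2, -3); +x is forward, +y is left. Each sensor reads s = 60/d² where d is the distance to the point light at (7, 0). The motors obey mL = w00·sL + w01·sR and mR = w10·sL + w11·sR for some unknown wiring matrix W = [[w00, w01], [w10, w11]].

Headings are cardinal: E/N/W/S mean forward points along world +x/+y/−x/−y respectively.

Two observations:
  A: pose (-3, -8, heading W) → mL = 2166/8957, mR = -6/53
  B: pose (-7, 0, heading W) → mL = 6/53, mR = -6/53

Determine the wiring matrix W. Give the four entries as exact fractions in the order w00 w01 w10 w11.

-1/2 1 -1/2 0

obs A: pose=(-3,-8,W) → sL=12/53, sR=60/169, mL=2166/8957, mR=-6/53
obs B: pose=(-7,0,W) → sL=12/53, sR=12/53, mL=6/53, mR=-6/53
sensor matrix S = [[12/53, 60/169], [12/53, 12/53]]; det S = -13824/474721
solve [mL_A; mL_B] = S·[w00; w01] and [mR_A; mR_B] = S·[w10; w11]:
  w00 = -1/2, w01 = 1, w10 = -1/2, w11 = 0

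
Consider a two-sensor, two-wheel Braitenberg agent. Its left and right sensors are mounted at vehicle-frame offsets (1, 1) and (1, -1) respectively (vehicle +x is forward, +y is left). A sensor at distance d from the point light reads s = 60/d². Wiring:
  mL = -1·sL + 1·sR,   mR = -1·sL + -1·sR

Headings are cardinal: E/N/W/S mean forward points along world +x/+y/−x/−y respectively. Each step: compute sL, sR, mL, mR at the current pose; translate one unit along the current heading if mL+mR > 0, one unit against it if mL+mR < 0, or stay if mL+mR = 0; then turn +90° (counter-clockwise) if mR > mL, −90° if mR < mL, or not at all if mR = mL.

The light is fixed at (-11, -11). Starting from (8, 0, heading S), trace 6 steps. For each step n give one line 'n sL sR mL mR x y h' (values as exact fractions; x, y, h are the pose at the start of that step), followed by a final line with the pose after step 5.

n=0: pose=(8,0,S); sL=3/25, sR=15/106; mL=57/2650, mR=-693/2650; mL+mR=-6/25 → advance -1; mR−mL=-15/53 → turn -1·90°
n=1: pose=(8,1,W); sL=12/89, sR=60/493; mL=-576/43877, mR=-11256/43877; mL+mR=-24/89 → advance -1; mR−mL=-120/493 → turn -1·90°
n=2: pose=(9,1,N); sL=6/53, sR=6/61; mL=-48/3233, mR=-684/3233; mL+mR=-12/53 → advance -1; mR−mL=-12/61 → turn -1·90°
n=3: pose=(9,0,E); sL=4/39, sR=60/541; mL=176/21099, mR=-4504/21099; mL+mR=-8/39 → advance -1; mR−mL=-120/541 → turn -1·90°
n=4: pose=(8,0,S); sL=3/25, sR=15/106; mL=57/2650, mR=-693/2650; mL+mR=-6/25 → advance -1; mR−mL=-15/53 → turn -1·90°
n=5: pose=(8,1,W); sL=12/89, sR=60/493; mL=-576/43877, mR=-11256/43877; mL+mR=-24/89 → advance -1; mR−mL=-120/493 → turn -1·90°

0 3/25 15/106 57/2650 -693/2650 8 0 S
1 12/89 60/493 -576/43877 -11256/43877 8 1 W
2 6/53 6/61 -48/3233 -684/3233 9 1 N
3 4/39 60/541 176/21099 -4504/21099 9 0 E
4 3/25 15/106 57/2650 -693/2650 8 0 S
5 12/89 60/493 -576/43877 -11256/43877 8 1 W
final 9 1 N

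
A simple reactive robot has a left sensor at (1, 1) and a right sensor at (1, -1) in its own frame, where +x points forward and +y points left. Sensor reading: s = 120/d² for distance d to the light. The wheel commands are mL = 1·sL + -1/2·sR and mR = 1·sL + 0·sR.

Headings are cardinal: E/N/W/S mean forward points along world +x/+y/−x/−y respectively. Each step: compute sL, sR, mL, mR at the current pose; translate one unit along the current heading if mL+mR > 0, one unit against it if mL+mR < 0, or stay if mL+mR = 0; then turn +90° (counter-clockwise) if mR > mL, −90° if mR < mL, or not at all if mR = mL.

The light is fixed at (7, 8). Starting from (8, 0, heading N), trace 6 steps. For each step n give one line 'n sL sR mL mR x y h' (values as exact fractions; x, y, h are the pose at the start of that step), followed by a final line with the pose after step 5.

n=0: pose=(8,0,N); sL=120/49, sR=120/53; mL=3420/2597, mR=120/49; mL+mR=9780/2597 → advance +1; mR−mL=60/53 → turn +1·90°
n=1: pose=(8,1,W); sL=15/8, sR=10/3; mL=5/24, mR=15/8; mL+mR=25/12 → advance +1; mR−mL=5/3 → turn +1·90°
n=2: pose=(7,1,S); sL=24/13, sR=24/13; mL=12/13, mR=24/13; mL+mR=36/13 → advance +1; mR−mL=12/13 → turn +1·90°
n=3: pose=(7,0,E); sL=12/5, sR=60/41; mL=342/205, mR=12/5; mL+mR=834/205 → advance +1; mR−mL=30/41 → turn +1·90°
n=4: pose=(8,0,N); sL=120/49, sR=120/53; mL=3420/2597, mR=120/49; mL+mR=9780/2597 → advance +1; mR−mL=60/53 → turn +1·90°
n=5: pose=(8,1,W); sL=15/8, sR=10/3; mL=5/24, mR=15/8; mL+mR=25/12 → advance +1; mR−mL=5/3 → turn +1·90°

0 120/49 120/53 3420/2597 120/49 8 0 N
1 15/8 10/3 5/24 15/8 8 1 W
2 24/13 24/13 12/13 24/13 7 1 S
3 12/5 60/41 342/205 12/5 7 0 E
4 120/49 120/53 3420/2597 120/49 8 0 N
5 15/8 10/3 5/24 15/8 8 1 W
final 7 1 S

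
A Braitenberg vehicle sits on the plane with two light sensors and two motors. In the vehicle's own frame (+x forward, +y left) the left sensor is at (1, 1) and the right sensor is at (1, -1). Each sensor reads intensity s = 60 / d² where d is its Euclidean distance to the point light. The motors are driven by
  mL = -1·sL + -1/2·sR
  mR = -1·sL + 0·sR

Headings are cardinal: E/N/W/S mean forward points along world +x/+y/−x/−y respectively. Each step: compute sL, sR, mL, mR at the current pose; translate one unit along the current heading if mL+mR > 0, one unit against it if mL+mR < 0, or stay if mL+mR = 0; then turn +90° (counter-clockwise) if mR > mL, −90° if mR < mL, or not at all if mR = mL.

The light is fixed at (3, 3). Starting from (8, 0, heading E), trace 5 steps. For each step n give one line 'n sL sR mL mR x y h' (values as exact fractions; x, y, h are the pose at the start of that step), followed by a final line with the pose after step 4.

n=0: pose=(8,0,E); sL=3/2, sR=15/13; mL=-27/13, mR=-3/2; mL+mR=-93/26 → advance -1; mR−mL=15/26 → turn +1·90°
n=1: pose=(7,0,N); sL=60/13, sR=60/29; mL=-2130/377, mR=-60/13; mL+mR=-3870/377 → advance -1; mR−mL=30/29 → turn +1·90°
n=2: pose=(7,-1,W); sL=30/17, sR=10/3; mL=-175/51, mR=-30/17; mL+mR=-265/51 → advance -1; mR−mL=5/3 → turn +1·90°
n=3: pose=(8,-1,S); sL=60/61, sR=60/41; mL=-4290/2501, mR=-60/61; mL+mR=-6750/2501 → advance -1; mR−mL=30/41 → turn +1·90°
n=4: pose=(8,0,E); sL=3/2, sR=15/13; mL=-27/13, mR=-3/2; mL+mR=-93/26 → advance -1; mR−mL=15/26 → turn +1·90°

0 3/2 15/13 -27/13 -3/2 8 0 E
1 60/13 60/29 -2130/377 -60/13 7 0 N
2 30/17 10/3 -175/51 -30/17 7 -1 W
3 60/61 60/41 -4290/2501 -60/61 8 -1 S
4 3/2 15/13 -27/13 -3/2 8 0 E
final 7 0 N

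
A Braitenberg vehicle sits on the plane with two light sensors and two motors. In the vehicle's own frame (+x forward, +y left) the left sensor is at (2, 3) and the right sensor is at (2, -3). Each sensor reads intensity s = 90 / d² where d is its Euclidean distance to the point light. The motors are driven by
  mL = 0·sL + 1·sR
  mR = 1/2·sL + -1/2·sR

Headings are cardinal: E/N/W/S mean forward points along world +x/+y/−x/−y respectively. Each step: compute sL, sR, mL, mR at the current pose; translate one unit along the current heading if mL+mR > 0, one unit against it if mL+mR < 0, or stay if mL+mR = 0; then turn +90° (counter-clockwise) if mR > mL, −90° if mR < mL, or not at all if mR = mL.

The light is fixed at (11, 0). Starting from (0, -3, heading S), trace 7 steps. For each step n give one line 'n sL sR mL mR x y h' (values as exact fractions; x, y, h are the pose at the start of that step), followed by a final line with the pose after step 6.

0 90/89 90/221 90/221 5940/19669 0 -3 S
1 45/109 9/17 9/17 -108/1853 0 -4 W
2 90/229 18/17 18/17 -1296/3893 -1 -4 N
3 9/10 45/68 45/68 81/680 -1 -3 E
4 90/89 90/221 90/221 5940/19669 0 -3 S
5 45/109 9/17 9/17 -108/1853 0 -4 W
6 90/229 18/17 18/17 -1296/3893 -1 -4 N
final -1 -3 E

n=0: pose=(0,-3,S); sL=90/89, sR=90/221; mL=90/221, mR=5940/19669; mL+mR=13950/19669 → advance +1; mR−mL=-2070/19669 → turn -1·90°
n=1: pose=(0,-4,W); sL=45/109, sR=9/17; mL=9/17, mR=-108/1853; mL+mR=873/1853 → advance +1; mR−mL=-1089/1853 → turn -1·90°
n=2: pose=(-1,-4,N); sL=90/229, sR=18/17; mL=18/17, mR=-1296/3893; mL+mR=2826/3893 → advance +1; mR−mL=-5418/3893 → turn -1·90°
n=3: pose=(-1,-3,E); sL=9/10, sR=45/68; mL=45/68, mR=81/680; mL+mR=531/680 → advance +1; mR−mL=-369/680 → turn -1·90°
n=4: pose=(0,-3,S); sL=90/89, sR=90/221; mL=90/221, mR=5940/19669; mL+mR=13950/19669 → advance +1; mR−mL=-2070/19669 → turn -1·90°
n=5: pose=(0,-4,W); sL=45/109, sR=9/17; mL=9/17, mR=-108/1853; mL+mR=873/1853 → advance +1; mR−mL=-1089/1853 → turn -1·90°
n=6: pose=(-1,-4,N); sL=90/229, sR=18/17; mL=18/17, mR=-1296/3893; mL+mR=2826/3893 → advance +1; mR−mL=-5418/3893 → turn -1·90°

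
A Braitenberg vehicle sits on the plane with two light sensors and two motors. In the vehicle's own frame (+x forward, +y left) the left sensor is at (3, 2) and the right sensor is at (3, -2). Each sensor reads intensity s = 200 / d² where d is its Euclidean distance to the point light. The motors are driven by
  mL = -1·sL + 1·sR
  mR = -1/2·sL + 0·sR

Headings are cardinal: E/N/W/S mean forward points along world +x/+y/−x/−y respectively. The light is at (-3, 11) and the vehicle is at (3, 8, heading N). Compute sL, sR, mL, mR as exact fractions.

left sensor world pos  = (1, 11); dL² = 16
right sensor world pos = (5, 11); dR² = 64
sL = 200/16 = 25/2
sR = 200/64 = 25/8
mL = -1·sL + 1·sR = -75/8
mR = -1/2·sL + 0·sR = -25/4

25/2 25/8 -75/8 -25/4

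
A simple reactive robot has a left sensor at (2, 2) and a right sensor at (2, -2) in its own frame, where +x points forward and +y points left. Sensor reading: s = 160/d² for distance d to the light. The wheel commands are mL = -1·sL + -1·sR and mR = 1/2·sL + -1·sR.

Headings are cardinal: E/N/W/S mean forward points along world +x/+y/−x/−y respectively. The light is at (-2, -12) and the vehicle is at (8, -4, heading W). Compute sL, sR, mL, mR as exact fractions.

left sensor world pos  = (6, -6); dL² = 100
right sensor world pos = (6, -2); dR² = 164
sL = 160/100 = 8/5
sR = 160/164 = 40/41
mL = -1·sL + -1·sR = -528/205
mR = 1/2·sL + -1·sR = -36/205

8/5 40/41 -528/205 -36/205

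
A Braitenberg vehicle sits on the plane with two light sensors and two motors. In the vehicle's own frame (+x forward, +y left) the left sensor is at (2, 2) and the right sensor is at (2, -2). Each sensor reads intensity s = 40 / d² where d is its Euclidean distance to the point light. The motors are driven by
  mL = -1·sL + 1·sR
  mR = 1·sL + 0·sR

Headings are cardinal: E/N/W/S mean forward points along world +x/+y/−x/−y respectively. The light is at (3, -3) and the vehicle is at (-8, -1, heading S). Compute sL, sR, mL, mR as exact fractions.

left sensor world pos  = (-6, -3); dL² = 81
right sensor world pos = (-10, -3); dR² = 169
sL = 40/81 = 40/81
sR = 40/169 = 40/169
mL = -1·sL + 1·sR = -3520/13689
mR = 1·sL + 0·sR = 40/81

40/81 40/169 -3520/13689 40/81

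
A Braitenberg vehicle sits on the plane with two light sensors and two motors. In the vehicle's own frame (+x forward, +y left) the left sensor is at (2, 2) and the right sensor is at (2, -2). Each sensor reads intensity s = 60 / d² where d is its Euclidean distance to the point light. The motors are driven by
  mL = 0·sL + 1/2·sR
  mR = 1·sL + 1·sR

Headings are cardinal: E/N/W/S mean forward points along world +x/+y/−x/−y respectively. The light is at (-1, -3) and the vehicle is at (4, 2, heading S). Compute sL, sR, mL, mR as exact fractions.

30/29 10/3 5/3 380/87

left sensor world pos  = (6, 0); dL² = 58
right sensor world pos = (2, 0); dR² = 18
sL = 60/58 = 30/29
sR = 60/18 = 10/3
mL = 0·sL + 1/2·sR = 5/3
mR = 1·sL + 1·sR = 380/87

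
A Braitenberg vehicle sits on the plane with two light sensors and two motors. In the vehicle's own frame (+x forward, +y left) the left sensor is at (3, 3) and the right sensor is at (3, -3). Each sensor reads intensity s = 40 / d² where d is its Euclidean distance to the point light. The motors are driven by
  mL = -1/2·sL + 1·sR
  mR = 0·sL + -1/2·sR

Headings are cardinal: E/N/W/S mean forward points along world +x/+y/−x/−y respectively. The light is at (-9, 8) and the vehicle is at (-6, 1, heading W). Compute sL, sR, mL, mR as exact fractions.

left sensor world pos  = (-9, -2); dL² = 100
right sensor world pos = (-9, 4); dR² = 16
sL = 40/100 = 2/5
sR = 40/16 = 5/2
mL = -1/2·sL + 1·sR = 23/10
mR = 0·sL + -1/2·sR = -5/4

2/5 5/2 23/10 -5/4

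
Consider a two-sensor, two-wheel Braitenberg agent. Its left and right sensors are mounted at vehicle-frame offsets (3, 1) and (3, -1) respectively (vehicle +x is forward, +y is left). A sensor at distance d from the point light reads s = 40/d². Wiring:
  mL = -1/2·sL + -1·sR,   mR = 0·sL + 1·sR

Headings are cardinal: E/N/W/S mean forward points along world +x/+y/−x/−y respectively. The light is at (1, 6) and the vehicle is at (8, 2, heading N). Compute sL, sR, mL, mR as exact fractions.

left sensor world pos  = (7, 5); dL² = 37
right sensor world pos = (9, 5); dR² = 65
sL = 40/37 = 40/37
sR = 40/65 = 8/13
mL = -1/2·sL + -1·sR = -556/481
mR = 0·sL + 1·sR = 8/13

40/37 8/13 -556/481 8/13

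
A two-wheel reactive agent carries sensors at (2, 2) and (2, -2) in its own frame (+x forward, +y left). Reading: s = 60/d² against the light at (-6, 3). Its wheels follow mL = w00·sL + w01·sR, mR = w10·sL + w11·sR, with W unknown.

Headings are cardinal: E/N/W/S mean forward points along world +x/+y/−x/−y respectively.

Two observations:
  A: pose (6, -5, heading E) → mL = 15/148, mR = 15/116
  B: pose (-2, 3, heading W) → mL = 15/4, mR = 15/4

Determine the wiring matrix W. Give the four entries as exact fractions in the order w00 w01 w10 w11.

0 1/2 1/2 0

obs A: pose=(6,-5,E) → sL=15/58, sR=15/74, mL=15/148, mR=15/116
obs B: pose=(-2,3,W) → sL=15/2, sR=15/2, mL=15/4, mR=15/4
sensor matrix S = [[15/58, 15/74], [15/2, 15/2]]; det S = 450/1073
solve [mL_A; mL_B] = S·[w00; w01] and [mR_A; mR_B] = S·[w10; w11]:
  w00 = 0, w01 = 1/2, w10 = 1/2, w11 = 0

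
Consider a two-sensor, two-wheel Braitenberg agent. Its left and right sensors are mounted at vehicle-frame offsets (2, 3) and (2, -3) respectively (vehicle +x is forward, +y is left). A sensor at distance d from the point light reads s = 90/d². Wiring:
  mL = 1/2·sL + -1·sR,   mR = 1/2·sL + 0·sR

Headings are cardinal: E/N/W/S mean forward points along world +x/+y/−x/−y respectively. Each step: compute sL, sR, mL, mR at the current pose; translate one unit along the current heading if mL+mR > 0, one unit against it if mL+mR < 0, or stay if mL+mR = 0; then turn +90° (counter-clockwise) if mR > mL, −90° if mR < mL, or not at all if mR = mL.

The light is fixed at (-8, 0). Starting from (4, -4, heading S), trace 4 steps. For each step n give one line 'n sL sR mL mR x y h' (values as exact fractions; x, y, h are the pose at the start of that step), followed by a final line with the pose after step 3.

n=0: pose=(4,-4,S); sL=10/29, sR=10/13; mL=-225/377, mR=5/29; mL+mR=-160/377 → advance -1; mR−mL=10/13 → turn +1·90°
n=1: pose=(4,-3,E); sL=45/98, sR=45/116; mL=-225/1421, mR=45/196; mL+mR=405/5684 → advance +1; mR−mL=45/116 → turn +1·90°
n=2: pose=(5,-3,N); sL=90/101, sR=90/257; mL=2475/25957, mR=45/101; mL+mR=14040/25957 → advance +1; mR−mL=90/257 → turn +1·90°
n=3: pose=(5,-2,W); sL=45/73, sR=45/61; mL=-3825/8906, mR=45/146; mL+mR=-540/4453 → advance -1; mR−mL=45/61 → turn +1·90°

0 10/29 10/13 -225/377 5/29 4 -4 S
1 45/98 45/116 -225/1421 45/196 4 -3 E
2 90/101 90/257 2475/25957 45/101 5 -3 N
3 45/73 45/61 -3825/8906 45/146 5 -2 W
final 6 -2 S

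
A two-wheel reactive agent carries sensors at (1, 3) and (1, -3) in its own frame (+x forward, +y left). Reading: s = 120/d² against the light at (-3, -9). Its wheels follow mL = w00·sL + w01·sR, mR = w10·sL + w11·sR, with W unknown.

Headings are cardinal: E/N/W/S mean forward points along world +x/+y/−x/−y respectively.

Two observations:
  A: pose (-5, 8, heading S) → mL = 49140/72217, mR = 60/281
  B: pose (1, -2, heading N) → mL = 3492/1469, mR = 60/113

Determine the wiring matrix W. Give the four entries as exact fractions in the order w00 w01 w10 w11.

obs A: pose=(-5,8,S) → sL=120/257, sR=120/281, mL=49140/72217, mR=60/281
obs B: pose=(1,-2,N) → sL=24/13, sR=120/113, mL=3492/1469, mR=60/113
sensor matrix S = [[120/257, 120/281], [24/13, 120/113]]; det S = -31034880/106086773
solve [mL_A; mL_B] = S·[w00; w01] and [mR_A; mR_B] = S·[w10; w11]:
  w00 = 1, w01 = 1/2, w10 = 0, w11 = 1/2

1 1/2 0 1/2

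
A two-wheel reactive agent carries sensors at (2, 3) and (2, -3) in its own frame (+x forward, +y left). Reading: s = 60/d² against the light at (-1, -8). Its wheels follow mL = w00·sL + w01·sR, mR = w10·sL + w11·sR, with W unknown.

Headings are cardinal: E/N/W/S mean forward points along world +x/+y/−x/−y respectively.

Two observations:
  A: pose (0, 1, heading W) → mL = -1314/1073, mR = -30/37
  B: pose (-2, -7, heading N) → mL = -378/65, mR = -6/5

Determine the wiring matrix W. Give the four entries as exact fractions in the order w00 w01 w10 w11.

obs A: pose=(0,1,W) → sL=60/37, sR=12/29, mL=-1314/1073, mR=-30/37
obs B: pose=(-2,-7,N) → sL=12/5, sR=60/13, mL=-378/65, mR=-6/5
sensor matrix S = [[60/37, 12/29], [12/5, 60/13]]; det S = 452736/69745
solve [mL_A; mL_B] = S·[w00; w01] and [mR_A; mR_B] = S·[w10; w11]:
  w00 = -1/2, w01 = -1, w10 = -1/2, w11 = 0

-1/2 -1 -1/2 0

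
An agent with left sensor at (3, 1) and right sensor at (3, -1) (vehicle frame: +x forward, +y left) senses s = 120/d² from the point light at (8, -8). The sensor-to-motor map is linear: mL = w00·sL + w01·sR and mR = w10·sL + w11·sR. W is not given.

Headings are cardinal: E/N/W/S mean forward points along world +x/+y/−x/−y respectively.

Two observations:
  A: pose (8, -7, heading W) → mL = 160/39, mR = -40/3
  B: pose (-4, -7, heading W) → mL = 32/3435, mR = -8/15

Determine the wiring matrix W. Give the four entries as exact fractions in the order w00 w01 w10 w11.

1 -1 -1 0

obs A: pose=(8,-7,W) → sL=40/3, sR=120/13, mL=160/39, mR=-40/3
obs B: pose=(-4,-7,W) → sL=8/15, sR=120/229, mL=32/3435, mR=-8/15
sensor matrix S = [[40/3, 120/13], [8/15, 120/229]]; det S = 6144/2977
solve [mL_A; mL_B] = S·[w00; w01] and [mR_A; mR_B] = S·[w10; w11]:
  w00 = 1, w01 = -1, w10 = -1, w11 = 0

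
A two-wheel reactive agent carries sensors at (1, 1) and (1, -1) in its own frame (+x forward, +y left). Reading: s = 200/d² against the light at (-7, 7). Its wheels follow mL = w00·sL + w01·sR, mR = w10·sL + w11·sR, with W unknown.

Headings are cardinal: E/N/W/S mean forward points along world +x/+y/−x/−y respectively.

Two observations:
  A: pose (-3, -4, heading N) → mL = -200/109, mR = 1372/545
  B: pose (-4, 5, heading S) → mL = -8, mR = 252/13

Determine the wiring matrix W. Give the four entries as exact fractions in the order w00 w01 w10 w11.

-1 0 1/2 1

obs A: pose=(-3,-4,N) → sL=200/109, sR=8/5, mL=-200/109, mR=1372/545
obs B: pose=(-4,5,S) → sL=8, sR=200/13, mL=-8, mR=252/13
sensor matrix S = [[200/109, 8/5], [8, 200/13]]; det S = 109312/7085
solve [mL_A; mL_B] = S·[w00; w01] and [mR_A; mR_B] = S·[w10; w11]:
  w00 = -1, w01 = 0, w10 = 1/2, w11 = 1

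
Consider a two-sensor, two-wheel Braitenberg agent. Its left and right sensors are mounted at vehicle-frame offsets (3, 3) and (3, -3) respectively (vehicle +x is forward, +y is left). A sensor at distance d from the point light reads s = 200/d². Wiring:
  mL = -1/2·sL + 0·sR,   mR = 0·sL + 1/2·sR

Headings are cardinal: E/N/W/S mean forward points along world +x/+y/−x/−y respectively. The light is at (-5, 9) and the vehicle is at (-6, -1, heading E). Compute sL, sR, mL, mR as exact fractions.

left sensor world pos  = (-3, 2); dL² = 53
right sensor world pos = (-3, -4); dR² = 173
sL = 200/53 = 200/53
sR = 200/173 = 200/173
mL = -1/2·sL + 0·sR = -100/53
mR = 0·sL + 1/2·sR = 100/173

200/53 200/173 -100/53 100/173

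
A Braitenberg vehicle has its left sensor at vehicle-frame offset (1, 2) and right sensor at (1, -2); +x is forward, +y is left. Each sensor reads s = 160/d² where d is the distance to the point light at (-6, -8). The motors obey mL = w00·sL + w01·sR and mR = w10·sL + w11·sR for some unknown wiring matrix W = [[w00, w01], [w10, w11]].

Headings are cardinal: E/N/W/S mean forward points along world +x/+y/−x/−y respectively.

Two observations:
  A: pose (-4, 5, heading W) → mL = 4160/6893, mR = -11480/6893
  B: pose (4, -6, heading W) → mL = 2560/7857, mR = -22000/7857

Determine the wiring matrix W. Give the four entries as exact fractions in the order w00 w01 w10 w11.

1 -1 -1 -1/2

obs A: pose=(-4,5,W) → sL=80/61, sR=80/113, mL=4160/6893, mR=-11480/6893
obs B: pose=(4,-6,W) → sL=160/81, sR=160/97, mL=2560/7857, mR=-22000/7857
sensor matrix S = [[80/61, 80/113], [160/81, 160/97]]; det S = 41420800/54158301
solve [mL_A; mL_B] = S·[w00; w01] and [mR_A; mR_B] = S·[w10; w11]:
  w00 = 1, w01 = -1, w10 = -1, w11 = -1/2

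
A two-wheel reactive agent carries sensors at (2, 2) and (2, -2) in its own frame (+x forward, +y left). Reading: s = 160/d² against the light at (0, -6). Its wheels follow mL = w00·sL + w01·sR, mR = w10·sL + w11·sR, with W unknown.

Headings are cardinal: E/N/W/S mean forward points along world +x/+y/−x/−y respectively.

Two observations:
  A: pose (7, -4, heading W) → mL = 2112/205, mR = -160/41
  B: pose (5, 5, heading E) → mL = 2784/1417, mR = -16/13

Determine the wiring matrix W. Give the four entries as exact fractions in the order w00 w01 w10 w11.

1 1 0 -1

obs A: pose=(7,-4,W) → sL=32/5, sR=160/41, mL=2112/205, mR=-160/41
obs B: pose=(5,5,E) → sL=80/109, sR=16/13, mL=2784/1417, mR=-16/13
sensor matrix S = [[32/5, 160/41], [80/109, 16/13]]; det S = 1456128/290485
solve [mL_A; mL_B] = S·[w00; w01] and [mR_A; mR_B] = S·[w10; w11]:
  w00 = 1, w01 = 1, w10 = 0, w11 = -1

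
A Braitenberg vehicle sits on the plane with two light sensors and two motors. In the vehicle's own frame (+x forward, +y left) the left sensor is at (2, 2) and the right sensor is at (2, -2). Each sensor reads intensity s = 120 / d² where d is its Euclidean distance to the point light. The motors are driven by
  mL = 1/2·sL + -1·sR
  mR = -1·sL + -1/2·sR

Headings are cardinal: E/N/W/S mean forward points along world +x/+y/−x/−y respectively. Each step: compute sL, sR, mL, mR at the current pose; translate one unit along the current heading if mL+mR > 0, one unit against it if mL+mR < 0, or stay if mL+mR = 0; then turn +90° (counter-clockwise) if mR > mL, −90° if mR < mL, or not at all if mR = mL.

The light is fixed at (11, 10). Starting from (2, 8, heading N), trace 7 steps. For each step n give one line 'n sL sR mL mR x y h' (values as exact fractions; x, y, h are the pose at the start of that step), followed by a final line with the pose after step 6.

n=0: pose=(2,8,N); sL=120/121, sR=120/49; mL=-11580/5929, mR=-13140/5929; mL+mR=-24720/5929 → advance -1; mR−mL=-1560/5929 → turn -1·90°
n=1: pose=(2,7,E); sL=12/5, sR=60/37; mL=-78/185, mR=-594/185; mL+mR=-672/185 → advance -1; mR−mL=-516/185 → turn -1·90°
n=2: pose=(1,7,S); sL=120/89, sR=120/169; mL=-540/15041, mR=-25620/15041; mL+mR=-26160/15041 → advance -1; mR−mL=-25080/15041 → turn -1·90°
n=3: pose=(1,8,W); sL=3/4, sR=5/6; mL=-11/24, mR=-7/6; mL+mR=-13/8 → advance -1; mR−mL=-17/24 → turn -1·90°
n=4: pose=(2,8,N); sL=120/121, sR=120/49; mL=-11580/5929, mR=-13140/5929; mL+mR=-24720/5929 → advance -1; mR−mL=-1560/5929 → turn -1·90°
n=5: pose=(2,7,E); sL=12/5, sR=60/37; mL=-78/185, mR=-594/185; mL+mR=-672/185 → advance -1; mR−mL=-516/185 → turn -1·90°
n=6: pose=(1,7,S); sL=120/89, sR=120/169; mL=-540/15041, mR=-25620/15041; mL+mR=-26160/15041 → advance -1; mR−mL=-25080/15041 → turn -1·90°

0 120/121 120/49 -11580/5929 -13140/5929 2 8 N
1 12/5 60/37 -78/185 -594/185 2 7 E
2 120/89 120/169 -540/15041 -25620/15041 1 7 S
3 3/4 5/6 -11/24 -7/6 1 8 W
4 120/121 120/49 -11580/5929 -13140/5929 2 8 N
5 12/5 60/37 -78/185 -594/185 2 7 E
6 120/89 120/169 -540/15041 -25620/15041 1 7 S
final 1 8 W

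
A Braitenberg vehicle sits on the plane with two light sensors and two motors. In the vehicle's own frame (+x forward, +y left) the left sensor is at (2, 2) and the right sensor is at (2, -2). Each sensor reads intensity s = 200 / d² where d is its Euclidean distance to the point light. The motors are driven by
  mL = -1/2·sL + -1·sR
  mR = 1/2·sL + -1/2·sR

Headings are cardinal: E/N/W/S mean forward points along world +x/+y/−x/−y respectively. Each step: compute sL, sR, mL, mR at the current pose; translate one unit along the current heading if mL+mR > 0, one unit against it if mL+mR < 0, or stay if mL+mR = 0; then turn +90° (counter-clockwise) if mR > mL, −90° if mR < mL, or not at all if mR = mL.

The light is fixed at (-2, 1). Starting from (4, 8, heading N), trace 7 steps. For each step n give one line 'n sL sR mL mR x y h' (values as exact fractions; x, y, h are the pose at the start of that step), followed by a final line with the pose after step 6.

0 200/97 40/29 -6780/2813 960/2813 4 8 N
1 25/4 5/2 -45/8 15/8 4 7 W
2 200/97 200/41 -23500/3977 -5600/3977 5 7 S
3 100/81 100/53 -10750/4293 -1400/4293 5 8 E
4 200/97 40/29 -6780/2813 960/2813 4 8 N
5 25/4 5/2 -45/8 15/8 4 7 W
6 200/97 200/41 -23500/3977 -5600/3977 5 7 S
final 5 8 E

n=0: pose=(4,8,N); sL=200/97, sR=40/29; mL=-6780/2813, mR=960/2813; mL+mR=-60/29 → advance -1; mR−mL=7740/2813 → turn +1·90°
n=1: pose=(4,7,W); sL=25/4, sR=5/2; mL=-45/8, mR=15/8; mL+mR=-15/4 → advance -1; mR−mL=15/2 → turn +1·90°
n=2: pose=(5,7,S); sL=200/97, sR=200/41; mL=-23500/3977, mR=-5600/3977; mL+mR=-300/41 → advance -1; mR−mL=17900/3977 → turn +1·90°
n=3: pose=(5,8,E); sL=100/81, sR=100/53; mL=-10750/4293, mR=-1400/4293; mL+mR=-150/53 → advance -1; mR−mL=9350/4293 → turn +1·90°
n=4: pose=(4,8,N); sL=200/97, sR=40/29; mL=-6780/2813, mR=960/2813; mL+mR=-60/29 → advance -1; mR−mL=7740/2813 → turn +1·90°
n=5: pose=(4,7,W); sL=25/4, sR=5/2; mL=-45/8, mR=15/8; mL+mR=-15/4 → advance -1; mR−mL=15/2 → turn +1·90°
n=6: pose=(5,7,S); sL=200/97, sR=200/41; mL=-23500/3977, mR=-5600/3977; mL+mR=-300/41 → advance -1; mR−mL=17900/3977 → turn +1·90°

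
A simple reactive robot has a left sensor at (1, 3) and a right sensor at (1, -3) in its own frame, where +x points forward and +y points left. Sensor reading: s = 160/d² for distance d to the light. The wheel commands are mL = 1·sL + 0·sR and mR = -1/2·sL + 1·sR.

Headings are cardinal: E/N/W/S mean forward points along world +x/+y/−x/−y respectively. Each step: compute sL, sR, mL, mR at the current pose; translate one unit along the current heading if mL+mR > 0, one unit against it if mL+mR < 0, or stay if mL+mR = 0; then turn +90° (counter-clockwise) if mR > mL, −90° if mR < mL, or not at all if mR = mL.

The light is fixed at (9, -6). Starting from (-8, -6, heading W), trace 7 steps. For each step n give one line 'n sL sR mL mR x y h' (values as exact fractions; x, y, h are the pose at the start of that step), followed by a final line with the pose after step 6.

0 160/333 160/333 160/333 80/333 -8 -6 W
1 80/221 80/113 80/221 13160/24973 -9 -6 N
2 32/73 160/377 32/73 5648/27521 -9 -5 W
3 20/61 8/13 20/61 358/793 -10 -5 N
4 160/401 32/85 160/401 6032/34085 -10 -4 W
5 80/269 80/149 80/269 15560/40081 -11 -4 N
6 160/441 160/477 160/441 400/2597 -11 -3 W
final -12 -3 N

n=0: pose=(-8,-6,W); sL=160/333, sR=160/333; mL=160/333, mR=80/333; mL+mR=80/111 → advance +1; mR−mL=-80/333 → turn -1·90°
n=1: pose=(-9,-6,N); sL=80/221, sR=80/113; mL=80/221, mR=13160/24973; mL+mR=22200/24973 → advance +1; mR−mL=4120/24973 → turn +1·90°
n=2: pose=(-9,-5,W); sL=32/73, sR=160/377; mL=32/73, mR=5648/27521; mL+mR=17712/27521 → advance +1; mR−mL=-6416/27521 → turn -1·90°
n=3: pose=(-10,-5,N); sL=20/61, sR=8/13; mL=20/61, mR=358/793; mL+mR=618/793 → advance +1; mR−mL=98/793 → turn +1·90°
n=4: pose=(-10,-4,W); sL=160/401, sR=32/85; mL=160/401, mR=6032/34085; mL+mR=19632/34085 → advance +1; mR−mL=-7568/34085 → turn -1·90°
n=5: pose=(-11,-4,N); sL=80/269, sR=80/149; mL=80/269, mR=15560/40081; mL+mR=27480/40081 → advance +1; mR−mL=3640/40081 → turn +1·90°
n=6: pose=(-11,-3,W); sL=160/441, sR=160/477; mL=160/441, mR=400/2597; mL+mR=12080/23373 → advance +1; mR−mL=-4880/23373 → turn -1·90°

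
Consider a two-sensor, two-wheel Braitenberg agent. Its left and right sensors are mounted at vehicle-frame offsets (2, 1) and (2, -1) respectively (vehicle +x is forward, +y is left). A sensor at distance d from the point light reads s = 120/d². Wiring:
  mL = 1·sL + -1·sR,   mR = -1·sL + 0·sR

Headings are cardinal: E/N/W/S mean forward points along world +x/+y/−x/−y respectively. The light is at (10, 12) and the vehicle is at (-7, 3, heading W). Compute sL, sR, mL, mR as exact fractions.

left sensor world pos  = (-9, 2); dL² = 461
right sensor world pos = (-9, 4); dR² = 425
sL = 120/461 = 120/461
sR = 120/425 = 24/85
mL = 1·sL + -1·sR = -864/39185
mR = -1·sL + 0·sR = -120/461

120/461 24/85 -864/39185 -120/461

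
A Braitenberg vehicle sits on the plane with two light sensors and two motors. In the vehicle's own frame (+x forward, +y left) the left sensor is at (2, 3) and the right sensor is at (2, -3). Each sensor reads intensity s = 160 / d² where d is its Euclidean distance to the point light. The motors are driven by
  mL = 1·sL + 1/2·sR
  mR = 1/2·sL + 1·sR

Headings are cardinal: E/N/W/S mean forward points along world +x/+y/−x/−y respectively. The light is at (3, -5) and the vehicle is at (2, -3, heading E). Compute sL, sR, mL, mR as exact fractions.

left sensor world pos  = (4, 0); dL² = 26
right sensor world pos = (4, -6); dR² = 2
sL = 160/26 = 80/13
sR = 160/2 = 80
mL = 1·sL + 1/2·sR = 600/13
mR = 1/2·sL + 1·sR = 1080/13

80/13 80 600/13 1080/13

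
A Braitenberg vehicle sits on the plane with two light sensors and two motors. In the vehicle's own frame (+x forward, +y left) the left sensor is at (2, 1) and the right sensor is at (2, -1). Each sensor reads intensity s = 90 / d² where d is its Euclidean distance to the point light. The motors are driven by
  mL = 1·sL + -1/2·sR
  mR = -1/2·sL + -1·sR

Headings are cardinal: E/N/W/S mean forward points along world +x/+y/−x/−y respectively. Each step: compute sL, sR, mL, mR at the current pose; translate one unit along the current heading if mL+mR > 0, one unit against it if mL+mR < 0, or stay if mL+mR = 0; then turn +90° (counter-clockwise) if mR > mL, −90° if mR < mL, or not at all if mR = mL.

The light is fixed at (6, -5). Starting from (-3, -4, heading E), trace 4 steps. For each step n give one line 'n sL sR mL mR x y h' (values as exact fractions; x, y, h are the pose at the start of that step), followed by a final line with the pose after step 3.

n=0: pose=(-3,-4,E); sL=90/53, sR=90/49; mL=2025/2597, mR=-6975/2597; mL+mR=-4950/2597 → advance -1; mR−mL=-9000/2597 → turn -1·90°
n=1: pose=(-4,-4,S); sL=45/41, sR=45/61; mL=3645/5002, mR=-6435/5002; mL+mR=-1395/2501 → advance -1; mR−mL=-5040/2501 → turn -1·90°
n=2: pose=(-4,-3,W); sL=18/29, sR=10/17; mL=161/493, mR=-443/493; mL+mR=-282/493 → advance -1; mR−mL=-604/493 → turn -1·90°
n=3: pose=(-3,-3,N); sL=45/58, sR=9/8; mL=99/464, mR=-351/232; mL+mR=-603/464 → advance -1; mR−mL=-801/464 → turn -1·90°

0 90/53 90/49 2025/2597 -6975/2597 -3 -4 E
1 45/41 45/61 3645/5002 -6435/5002 -4 -4 S
2 18/29 10/17 161/493 -443/493 -4 -3 W
3 45/58 9/8 99/464 -351/232 -3 -3 N
final -3 -4 E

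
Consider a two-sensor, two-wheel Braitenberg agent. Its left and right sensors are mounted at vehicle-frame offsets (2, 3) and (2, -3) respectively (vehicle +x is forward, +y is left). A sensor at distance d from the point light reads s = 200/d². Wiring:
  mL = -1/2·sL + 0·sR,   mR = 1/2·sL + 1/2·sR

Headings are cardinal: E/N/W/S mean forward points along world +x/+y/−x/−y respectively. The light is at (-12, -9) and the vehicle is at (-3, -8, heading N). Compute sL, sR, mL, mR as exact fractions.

left sensor world pos  = (-6, -6); dL² = 45
right sensor world pos = (0, -6); dR² = 153
sL = 200/45 = 40/9
sR = 200/153 = 200/153
mL = -1/2·sL + 0·sR = -20/9
mR = 1/2·sL + 1/2·sR = 440/153

40/9 200/153 -20/9 440/153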